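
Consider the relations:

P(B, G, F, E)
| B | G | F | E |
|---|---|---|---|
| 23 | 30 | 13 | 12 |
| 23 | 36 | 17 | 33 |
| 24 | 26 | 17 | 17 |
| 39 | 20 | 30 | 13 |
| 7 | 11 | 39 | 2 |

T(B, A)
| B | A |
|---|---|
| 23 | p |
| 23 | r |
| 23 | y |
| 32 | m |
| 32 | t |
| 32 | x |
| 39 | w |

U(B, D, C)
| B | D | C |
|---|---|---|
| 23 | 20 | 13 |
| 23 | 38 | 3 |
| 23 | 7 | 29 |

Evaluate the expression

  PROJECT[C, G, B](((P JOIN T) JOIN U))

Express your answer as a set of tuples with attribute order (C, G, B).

{(13, 30, 23), (13, 36, 23), (29, 30, 23), (29, 36, 23), (3, 30, 23), (3, 36, 23)}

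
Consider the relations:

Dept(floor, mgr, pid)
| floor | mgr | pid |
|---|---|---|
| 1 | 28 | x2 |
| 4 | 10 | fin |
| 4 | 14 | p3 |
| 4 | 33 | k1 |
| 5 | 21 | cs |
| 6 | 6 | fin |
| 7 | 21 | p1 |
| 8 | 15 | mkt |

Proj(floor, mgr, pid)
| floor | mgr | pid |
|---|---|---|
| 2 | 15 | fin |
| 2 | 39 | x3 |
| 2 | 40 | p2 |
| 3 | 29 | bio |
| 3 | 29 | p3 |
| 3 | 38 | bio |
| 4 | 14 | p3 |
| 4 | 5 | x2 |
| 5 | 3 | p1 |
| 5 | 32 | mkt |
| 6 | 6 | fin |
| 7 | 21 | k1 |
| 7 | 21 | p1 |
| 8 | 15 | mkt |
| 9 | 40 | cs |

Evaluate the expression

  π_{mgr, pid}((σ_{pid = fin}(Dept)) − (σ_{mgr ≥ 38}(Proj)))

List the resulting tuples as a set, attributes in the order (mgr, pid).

{(10, fin), (6, fin)}

Apply σ_{pid = fin}; surviving tuples: {(4, 10, fin), (6, 6, fin)}
Apply σ_{mgr ≥ 38}; surviving tuples: {(2, 39, x3), (2, 40, p2), (3, 38, bio), (9, 40, cs)}
Taking the difference: {(4, 10, fin), (6, 6, fin)}
π[mgr, pid]: project onto (mgr, pid) → {(10, fin), (6, fin)}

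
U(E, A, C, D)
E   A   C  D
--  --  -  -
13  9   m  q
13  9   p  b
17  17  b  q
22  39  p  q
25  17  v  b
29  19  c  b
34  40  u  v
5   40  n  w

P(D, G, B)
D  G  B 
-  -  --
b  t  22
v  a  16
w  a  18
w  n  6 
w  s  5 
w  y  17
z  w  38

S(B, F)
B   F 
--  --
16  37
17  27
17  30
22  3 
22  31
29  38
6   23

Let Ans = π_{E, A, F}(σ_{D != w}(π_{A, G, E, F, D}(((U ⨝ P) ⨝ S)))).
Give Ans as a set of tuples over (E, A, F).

Joining U and P on D yields {(13, 9, p, b, t, 22), (25, 17, v, b, t, 22), (29, 19, c, b, t, 22), (34, 40, u, v, a, 16), (5, 40, n, w, a, 18), (5, 40, n, w, n, 6), (5, 40, n, w, s, 5), (5, 40, n, w, y, 17)}.
Joining (U ⨝ P) and S on B yields {(13, 9, p, b, t, 22, 3), (13, 9, p, b, t, 22, 31), (25, 17, v, b, t, 22, 3), (25, 17, v, b, t, 22, 31), (29, 19, c, b, t, 22, 3), (29, 19, c, b, t, 22, 31), (34, 40, u, v, a, 16, 37), (5, 40, n, w, n, 6, 23), (5, 40, n, w, y, 17, 27), (5, 40, n, w, y, 17, 30)}.
π[A, G, E, F, D]: project onto (A, G, E, F, D) → {(17, t, 25, 3, b), (17, t, 25, 31, b), (19, t, 29, 3, b), (19, t, 29, 31, b), (40, a, 34, 37, v), (40, n, 5, 23, w), (40, y, 5, 27, w), (40, y, 5, 30, w), (9, t, 13, 3, b), (9, t, 13, 31, b)}
Filtering on D != w leaves {(17, t, 25, 3, b), (17, t, 25, 31, b), (19, t, 29, 3, b), (19, t, 29, 31, b), (40, a, 34, 37, v), (9, t, 13, 3, b), (9, t, 13, 31, b)}.
π[E, A, F]: project onto (E, A, F) → {(13, 9, 3), (13, 9, 31), (25, 17, 3), (25, 17, 31), (29, 19, 3), (29, 19, 31), (34, 40, 37)}

{(13, 9, 3), (13, 9, 31), (25, 17, 3), (25, 17, 31), (29, 19, 3), (29, 19, 31), (34, 40, 37)}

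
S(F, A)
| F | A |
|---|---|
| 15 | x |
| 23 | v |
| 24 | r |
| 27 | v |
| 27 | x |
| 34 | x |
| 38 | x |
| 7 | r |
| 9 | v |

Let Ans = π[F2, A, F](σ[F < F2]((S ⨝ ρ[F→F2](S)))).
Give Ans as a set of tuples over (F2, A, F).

{(23, v, 9), (24, r, 7), (27, v, 23), (27, v, 9), (27, x, 15), (34, x, 15), (34, x, 27), (38, x, 15), (38, x, 27), (38, x, 34)}

ρ[F→F2]: schema becomes (F2, A); tuples unchanged.
S ⋈ ρ[F→F2](S) (natural join on A): {(15, x, 15), (15, x, 27), (15, x, 34), (15, x, 38), (23, v, 23), (23, v, 27), (23, v, 9), (24, r, 24), (24, r, 7), (27, v, 23), (27, v, 27), (27, v, 9), (27, x, 15), (27, x, 27), (27, x, 34), (27, x, 38), (34, x, 15), (34, x, 27), (34, x, 34), (34, x, 38), (38, x, 15), (38, x, 27), (38, x, 34), (38, x, 38), (7, r, 24), (7, r, 7), (9, v, 23), (9, v, 27), (9, v, 9)}
σ[F < F2]: keep tuples satisfying F < F2 → {(15, x, 27), (15, x, 34), (15, x, 38), (23, v, 27), (27, x, 34), (27, x, 38), (34, x, 38), (7, r, 24), (9, v, 23), (9, v, 27)}
π_{F2, A, F} gives {(23, v, 9), (24, r, 7), (27, v, 23), (27, v, 9), (27, x, 15), (34, x, 15), (34, x, 27), (38, x, 15), (38, x, 27), (38, x, 34)}.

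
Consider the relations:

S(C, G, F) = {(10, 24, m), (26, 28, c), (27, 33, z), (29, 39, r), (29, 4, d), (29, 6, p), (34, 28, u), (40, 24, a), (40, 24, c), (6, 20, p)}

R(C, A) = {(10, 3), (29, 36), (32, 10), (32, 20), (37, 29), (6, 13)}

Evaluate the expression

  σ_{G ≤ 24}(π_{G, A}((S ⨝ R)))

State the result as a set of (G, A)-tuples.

{(20, 13), (24, 3), (4, 36), (6, 36)}

Natural join on C: {(10, 24, m, 3), (29, 39, r, 36), (29, 4, d, 36), (29, 6, p, 36), (6, 20, p, 13)}
Projecting to G, A: {(20, 13), (24, 3), (39, 36), (4, 36), (6, 36)}
σ[G ≤ 24]: keep tuples satisfying G ≤ 24 → {(20, 13), (24, 3), (4, 36), (6, 36)}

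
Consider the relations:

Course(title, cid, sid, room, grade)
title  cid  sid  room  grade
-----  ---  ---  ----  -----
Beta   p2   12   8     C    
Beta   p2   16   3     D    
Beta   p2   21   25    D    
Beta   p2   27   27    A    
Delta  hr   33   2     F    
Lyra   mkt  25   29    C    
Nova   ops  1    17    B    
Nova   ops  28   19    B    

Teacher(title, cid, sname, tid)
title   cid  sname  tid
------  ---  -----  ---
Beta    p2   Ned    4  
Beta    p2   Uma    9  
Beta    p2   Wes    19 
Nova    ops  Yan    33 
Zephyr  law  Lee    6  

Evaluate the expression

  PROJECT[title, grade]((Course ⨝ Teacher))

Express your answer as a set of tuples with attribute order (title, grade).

{(Beta, A), (Beta, C), (Beta, D), (Nova, B)}

Joining Course and Teacher on title, cid yields {(Beta, p2, 12, 8, C, Ned, 4), (Beta, p2, 12, 8, C, Uma, 9), (Beta, p2, 12, 8, C, Wes, 19), (Beta, p2, 16, 3, D, Ned, 4), (Beta, p2, 16, 3, D, Uma, 9), (Beta, p2, 16, 3, D, Wes, 19), (Beta, p2, 21, 25, D, Ned, 4), (Beta, p2, 21, 25, D, Uma, 9), (Beta, p2, 21, 25, D, Wes, 19), (Beta, p2, 27, 27, A, Ned, 4), (Beta, p2, 27, 27, A, Uma, 9), (Beta, p2, 27, 27, A, Wes, 19), (Nova, ops, 1, 17, B, Yan, 33), (Nova, ops, 28, 19, B, Yan, 33)}.
π_{title, grade} gives {(Beta, A), (Beta, C), (Beta, D), (Nova, B)} (10 duplicate(s) eliminated).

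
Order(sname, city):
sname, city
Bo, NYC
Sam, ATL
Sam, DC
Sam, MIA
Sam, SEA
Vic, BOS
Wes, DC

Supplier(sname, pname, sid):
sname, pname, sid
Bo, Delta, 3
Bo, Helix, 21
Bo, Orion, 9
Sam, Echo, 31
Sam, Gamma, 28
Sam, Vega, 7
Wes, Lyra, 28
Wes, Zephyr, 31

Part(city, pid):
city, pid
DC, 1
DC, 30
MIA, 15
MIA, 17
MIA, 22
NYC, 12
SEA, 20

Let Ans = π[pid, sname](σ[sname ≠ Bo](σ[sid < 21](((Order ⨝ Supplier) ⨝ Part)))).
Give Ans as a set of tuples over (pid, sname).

Natural join on sname: {(Bo, NYC, Delta, 3), (Bo, NYC, Helix, 21), (Bo, NYC, Orion, 9), (Sam, ATL, Echo, 31), (Sam, ATL, Gamma, 28), (Sam, ATL, Vega, 7), (Sam, DC, Echo, 31), (Sam, DC, Gamma, 28), (Sam, DC, Vega, 7), (Sam, MIA, Echo, 31), (Sam, MIA, Gamma, 28), (Sam, MIA, Vega, 7), (Sam, SEA, Echo, 31), (Sam, SEA, Gamma, 28), (Sam, SEA, Vega, 7), (Wes, DC, Lyra, 28), (Wes, DC, Zephyr, 31)}
Natural join on city: {(Bo, NYC, Delta, 3, 12), (Bo, NYC, Helix, 21, 12), (Bo, NYC, Orion, 9, 12), (Sam, DC, Echo, 31, 1), (Sam, DC, Echo, 31, 30), (Sam, DC, Gamma, 28, 1), (Sam, DC, Gamma, 28, 30), (Sam, DC, Vega, 7, 1), (Sam, DC, Vega, 7, 30), (Sam, MIA, Echo, 31, 15), (Sam, MIA, Echo, 31, 17), (Sam, MIA, Echo, 31, 22), (Sam, MIA, Gamma, 28, 15), (Sam, MIA, Gamma, 28, 17), (Sam, MIA, Gamma, 28, 22), (Sam, MIA, Vega, 7, 15), (Sam, MIA, Vega, 7, 17), (Sam, MIA, Vega, 7, 22), (Sam, SEA, Echo, 31, 20), (Sam, SEA, Gamma, 28, 20), (Sam, SEA, Vega, 7, 20), (Wes, DC, Lyra, 28, 1), (Wes, DC, Lyra, 28, 30), (Wes, DC, Zephyr, 31, 1), (Wes, DC, Zephyr, 31, 30)}
Apply σ_{sid < 21}; surviving tuples: {(Bo, NYC, Delta, 3, 12), (Bo, NYC, Orion, 9, 12), (Sam, DC, Vega, 7, 1), (Sam, DC, Vega, 7, 30), (Sam, MIA, Vega, 7, 15), (Sam, MIA, Vega, 7, 17), (Sam, MIA, Vega, 7, 22), (Sam, SEA, Vega, 7, 20)}
Apply σ_{sname ≠ Bo}; surviving tuples: {(Sam, DC, Vega, 7, 1), (Sam, DC, Vega, 7, 30), (Sam, MIA, Vega, 7, 15), (Sam, MIA, Vega, 7, 17), (Sam, MIA, Vega, 7, 22), (Sam, SEA, Vega, 7, 20)}
π[pid, sname]: project onto (pid, sname) → {(1, Sam), (15, Sam), (17, Sam), (20, Sam), (22, Sam), (30, Sam)}

{(1, Sam), (15, Sam), (17, Sam), (20, Sam), (22, Sam), (30, Sam)}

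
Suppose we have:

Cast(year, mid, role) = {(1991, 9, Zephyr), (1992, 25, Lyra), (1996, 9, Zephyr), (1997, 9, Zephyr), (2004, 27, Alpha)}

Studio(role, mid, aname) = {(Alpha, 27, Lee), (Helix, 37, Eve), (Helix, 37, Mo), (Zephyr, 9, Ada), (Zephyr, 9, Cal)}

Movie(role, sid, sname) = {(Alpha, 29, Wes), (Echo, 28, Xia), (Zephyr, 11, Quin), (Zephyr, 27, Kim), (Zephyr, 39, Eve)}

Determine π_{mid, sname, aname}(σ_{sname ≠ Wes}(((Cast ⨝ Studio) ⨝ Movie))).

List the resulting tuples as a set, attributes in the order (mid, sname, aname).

Joining Cast and Studio on mid, role yields {(1991, 9, Zephyr, Ada), (1991, 9, Zephyr, Cal), (1996, 9, Zephyr, Ada), (1996, 9, Zephyr, Cal), (1997, 9, Zephyr, Ada), (1997, 9, Zephyr, Cal), (2004, 27, Alpha, Lee)}.
Joining (Cast ⨝ Studio) and Movie on role yields {(1991, 9, Zephyr, Ada, 11, Quin), (1991, 9, Zephyr, Ada, 27, Kim), (1991, 9, Zephyr, Ada, 39, Eve), (1991, 9, Zephyr, Cal, 11, Quin), (1991, 9, Zephyr, Cal, 27, Kim), (1991, 9, Zephyr, Cal, 39, Eve), (1996, 9, Zephyr, Ada, 11, Quin), (1996, 9, Zephyr, Ada, 27, Kim), (1996, 9, Zephyr, Ada, 39, Eve), (1996, 9, Zephyr, Cal, 11, Quin), (1996, 9, Zephyr, Cal, 27, Kim), (1996, 9, Zephyr, Cal, 39, Eve), (1997, 9, Zephyr, Ada, 11, Quin), (1997, 9, Zephyr, Ada, 27, Kim), (1997, 9, Zephyr, Ada, 39, Eve), (1997, 9, Zephyr, Cal, 11, Quin), (1997, 9, Zephyr, Cal, 27, Kim), (1997, 9, Zephyr, Cal, 39, Eve), (2004, 27, Alpha, Lee, 29, Wes)}.
σ[sname ≠ Wes]: keep tuples satisfying sname ≠ Wes → {(1991, 9, Zephyr, Ada, 11, Quin), (1991, 9, Zephyr, Ada, 27, Kim), (1991, 9, Zephyr, Ada, 39, Eve), (1991, 9, Zephyr, Cal, 11, Quin), (1991, 9, Zephyr, Cal, 27, Kim), (1991, 9, Zephyr, Cal, 39, Eve), (1996, 9, Zephyr, Ada, 11, Quin), (1996, 9, Zephyr, Ada, 27, Kim), (1996, 9, Zephyr, Ada, 39, Eve), (1996, 9, Zephyr, Cal, 11, Quin), (1996, 9, Zephyr, Cal, 27, Kim), (1996, 9, Zephyr, Cal, 39, Eve), (1997, 9, Zephyr, Ada, 11, Quin), (1997, 9, Zephyr, Ada, 27, Kim), (1997, 9, Zephyr, Ada, 39, Eve), (1997, 9, Zephyr, Cal, 11, Quin), (1997, 9, Zephyr, Cal, 27, Kim), (1997, 9, Zephyr, Cal, 39, Eve)}
π[mid, sname, aname]: project onto (mid, sname, aname) (12 duplicate(s) eliminated) → {(9, Eve, Ada), (9, Eve, Cal), (9, Kim, Ada), (9, Kim, Cal), (9, Quin, Ada), (9, Quin, Cal)}

{(9, Eve, Ada), (9, Eve, Cal), (9, Kim, Ada), (9, Kim, Cal), (9, Quin, Ada), (9, Quin, Cal)}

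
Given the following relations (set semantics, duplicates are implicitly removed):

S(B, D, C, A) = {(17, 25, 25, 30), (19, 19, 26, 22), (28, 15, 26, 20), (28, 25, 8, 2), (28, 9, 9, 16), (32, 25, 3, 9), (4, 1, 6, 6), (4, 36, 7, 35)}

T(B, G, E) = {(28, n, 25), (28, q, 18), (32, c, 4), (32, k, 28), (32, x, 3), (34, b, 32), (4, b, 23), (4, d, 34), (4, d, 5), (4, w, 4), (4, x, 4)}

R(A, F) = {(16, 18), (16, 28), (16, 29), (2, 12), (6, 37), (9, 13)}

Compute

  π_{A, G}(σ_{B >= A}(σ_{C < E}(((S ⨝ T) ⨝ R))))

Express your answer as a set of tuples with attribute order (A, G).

{(16, n), (16, q), (2, n), (2, q), (9, c), (9, k)}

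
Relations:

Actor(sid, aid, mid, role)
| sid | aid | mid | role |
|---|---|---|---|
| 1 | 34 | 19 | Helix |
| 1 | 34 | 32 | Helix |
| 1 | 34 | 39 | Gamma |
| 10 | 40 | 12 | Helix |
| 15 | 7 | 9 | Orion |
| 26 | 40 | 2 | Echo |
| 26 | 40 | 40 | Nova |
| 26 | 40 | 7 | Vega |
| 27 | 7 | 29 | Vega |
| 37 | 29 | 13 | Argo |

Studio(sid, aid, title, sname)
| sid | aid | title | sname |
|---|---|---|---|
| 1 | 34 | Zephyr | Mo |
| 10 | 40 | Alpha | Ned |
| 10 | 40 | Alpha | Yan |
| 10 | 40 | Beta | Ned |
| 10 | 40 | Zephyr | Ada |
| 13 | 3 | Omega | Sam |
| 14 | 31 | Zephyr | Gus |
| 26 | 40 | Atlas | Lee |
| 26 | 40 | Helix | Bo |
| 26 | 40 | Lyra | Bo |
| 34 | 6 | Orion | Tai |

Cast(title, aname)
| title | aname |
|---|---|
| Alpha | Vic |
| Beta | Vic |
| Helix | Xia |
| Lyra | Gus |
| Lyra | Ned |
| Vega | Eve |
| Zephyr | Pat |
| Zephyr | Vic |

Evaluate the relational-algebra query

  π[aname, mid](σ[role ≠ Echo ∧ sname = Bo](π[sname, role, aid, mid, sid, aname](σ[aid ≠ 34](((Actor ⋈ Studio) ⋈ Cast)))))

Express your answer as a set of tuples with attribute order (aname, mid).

{(Gus, 40), (Gus, 7), (Ned, 40), (Ned, 7), (Xia, 40), (Xia, 7)}

Actor ⋈ Studio (natural join on sid, aid): {(1, 34, 19, Helix, Zephyr, Mo), (1, 34, 32, Helix, Zephyr, Mo), (1, 34, 39, Gamma, Zephyr, Mo), (10, 40, 12, Helix, Alpha, Ned), (10, 40, 12, Helix, Alpha, Yan), (10, 40, 12, Helix, Beta, Ned), (10, 40, 12, Helix, Zephyr, Ada), (26, 40, 2, Echo, Atlas, Lee), (26, 40, 2, Echo, Helix, Bo), (26, 40, 2, Echo, Lyra, Bo), (26, 40, 40, Nova, Atlas, Lee), (26, 40, 40, Nova, Helix, Bo), (26, 40, 40, Nova, Lyra, Bo), (26, 40, 7, Vega, Atlas, Lee), (26, 40, 7, Vega, Helix, Bo), (26, 40, 7, Vega, Lyra, Bo)}
(Actor ⋈ Studio) ⋈ Cast (natural join on title): {(1, 34, 19, Helix, Zephyr, Mo, Pat), (1, 34, 19, Helix, Zephyr, Mo, Vic), (1, 34, 32, Helix, Zephyr, Mo, Pat), (1, 34, 32, Helix, Zephyr, Mo, Vic), (1, 34, 39, Gamma, Zephyr, Mo, Pat), (1, 34, 39, Gamma, Zephyr, Mo, Vic), (10, 40, 12, Helix, Alpha, Ned, Vic), (10, 40, 12, Helix, Alpha, Yan, Vic), (10, 40, 12, Helix, Beta, Ned, Vic), (10, 40, 12, Helix, Zephyr, Ada, Pat), (10, 40, 12, Helix, Zephyr, Ada, Vic), (26, 40, 2, Echo, Helix, Bo, Xia), (26, 40, 2, Echo, Lyra, Bo, Gus), (26, 40, 2, Echo, Lyra, Bo, Ned), (26, 40, 40, Nova, Helix, Bo, Xia), (26, 40, 40, Nova, Lyra, Bo, Gus), (26, 40, 40, Nova, Lyra, Bo, Ned), (26, 40, 7, Vega, Helix, Bo, Xia), (26, 40, 7, Vega, Lyra, Bo, Gus), (26, 40, 7, Vega, Lyra, Bo, Ned)}
Filtering on aid ≠ 34 leaves {(10, 40, 12, Helix, Alpha, Ned, Vic), (10, 40, 12, Helix, Alpha, Yan, Vic), (10, 40, 12, Helix, Beta, Ned, Vic), (10, 40, 12, Helix, Zephyr, Ada, Pat), (10, 40, 12, Helix, Zephyr, Ada, Vic), (26, 40, 2, Echo, Helix, Bo, Xia), (26, 40, 2, Echo, Lyra, Bo, Gus), (26, 40, 2, Echo, Lyra, Bo, Ned), (26, 40, 40, Nova, Helix, Bo, Xia), (26, 40, 40, Nova, Lyra, Bo, Gus), (26, 40, 40, Nova, Lyra, Bo, Ned), (26, 40, 7, Vega, Helix, Bo, Xia), (26, 40, 7, Vega, Lyra, Bo, Gus), (26, 40, 7, Vega, Lyra, Bo, Ned)}.
π_{sname, role, aid, mid, sid, aname} gives {(Ada, Helix, 40, 12, 10, Pat), (Ada, Helix, 40, 12, 10, Vic), (Bo, Echo, 40, 2, 26, Gus), (Bo, Echo, 40, 2, 26, Ned), (Bo, Echo, 40, 2, 26, Xia), (Bo, Nova, 40, 40, 26, Gus), (Bo, Nova, 40, 40, 26, Ned), (Bo, Nova, 40, 40, 26, Xia), (Bo, Vega, 40, 7, 26, Gus), (Bo, Vega, 40, 7, 26, Ned), (Bo, Vega, 40, 7, 26, Xia), (Ned, Helix, 40, 12, 10, Vic), (Yan, Helix, 40, 12, 10, Vic)} (1 duplicate(s) eliminated).
Filtering on role ≠ Echo ∧ sname = Bo leaves {(Bo, Nova, 40, 40, 26, Gus), (Bo, Nova, 40, 40, 26, Ned), (Bo, Nova, 40, 40, 26, Xia), (Bo, Vega, 40, 7, 26, Gus), (Bo, Vega, 40, 7, 26, Ned), (Bo, Vega, 40, 7, 26, Xia)}.
π_{aname, mid} gives {(Gus, 40), (Gus, 7), (Ned, 40), (Ned, 7), (Xia, 40), (Xia, 7)}.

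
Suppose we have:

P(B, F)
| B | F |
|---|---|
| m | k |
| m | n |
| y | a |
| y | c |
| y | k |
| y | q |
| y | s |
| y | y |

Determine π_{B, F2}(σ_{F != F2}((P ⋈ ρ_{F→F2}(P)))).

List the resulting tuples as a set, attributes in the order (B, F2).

ρ[F→F2]: schema becomes (B, F2); tuples unchanged.
Natural join on B: {(m, k, k), (m, k, n), (m, n, k), (m, n, n), (y, a, a), (y, a, c), (y, a, k), (y, a, q), (y, a, s), (y, a, y), (y, c, a), (y, c, c), (y, c, k), (y, c, q), (y, c, s), (y, c, y), (y, k, a), (y, k, c), (y, k, k), (y, k, q), (y, k, s), (y, k, y), (y, q, a), (y, q, c), (y, q, k), (y, q, q), (y, q, s), (y, q, y), (y, s, a), (y, s, c), (y, s, k), (y, s, q), (y, s, s), (y, s, y), (y, y, a), (y, y, c), (y, y, k), (y, y, q), (y, y, s), (y, y, y)}
Selection F != F2: {(m, k, n), (m, n, k), (y, a, c), (y, a, k), (y, a, q), (y, a, s), (y, a, y), (y, c, a), (y, c, k), (y, c, q), (y, c, s), (y, c, y), (y, k, a), (y, k, c), (y, k, q), (y, k, s), (y, k, y), (y, q, a), (y, q, c), (y, q, k), (y, q, s), (y, q, y), (y, s, a), (y, s, c), (y, s, k), (y, s, q), (y, s, y), (y, y, a), (y, y, c), (y, y, k), (y, y, q), (y, y, s)}
Keep only column(s) B, F2 (24 duplicate(s) eliminated): {(m, k), (m, n), (y, a), (y, c), (y, k), (y, q), (y, s), (y, y)}

{(m, k), (m, n), (y, a), (y, c), (y, k), (y, q), (y, s), (y, y)}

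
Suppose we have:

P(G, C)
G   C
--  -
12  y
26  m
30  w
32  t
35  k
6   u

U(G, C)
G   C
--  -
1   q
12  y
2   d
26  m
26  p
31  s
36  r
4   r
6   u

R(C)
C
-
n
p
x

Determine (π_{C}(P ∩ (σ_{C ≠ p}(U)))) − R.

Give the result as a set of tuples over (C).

{m, u, y}

Apply σ_{C ≠ p}; surviving tuples: {(1, q), (12, y), (2, d), (26, m), (31, s), (36, r), (4, r), (6, u)}
Set intersection of the two operands is {(12, y), (26, m), (6, u)}.
π_{C} gives {m, u, y}.
Set difference of the two operands is {m, u, y}.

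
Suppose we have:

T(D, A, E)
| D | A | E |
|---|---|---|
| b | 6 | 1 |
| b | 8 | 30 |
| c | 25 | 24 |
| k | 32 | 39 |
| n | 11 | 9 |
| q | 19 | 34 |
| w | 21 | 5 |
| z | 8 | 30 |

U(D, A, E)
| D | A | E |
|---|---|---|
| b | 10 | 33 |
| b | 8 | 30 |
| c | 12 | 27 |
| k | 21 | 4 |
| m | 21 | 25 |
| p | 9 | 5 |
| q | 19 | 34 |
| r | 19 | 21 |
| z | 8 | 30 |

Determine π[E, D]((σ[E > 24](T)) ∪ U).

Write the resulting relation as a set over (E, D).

{(21, r), (25, m), (27, c), (30, b), (30, z), (33, b), (34, q), (39, k), (4, k), (5, p)}

σ[E > 24]: keep tuples satisfying E > 24 → {(b, 8, 30), (k, 32, 39), (q, 19, 34), (z, 8, 30)}
Union: {(b, 8, 30), (k, 32, 39), (q, 19, 34), (z, 8, 30)} with {(b, 10, 33), (b, 8, 30), (c, 12, 27), (k, 21, 4), (m, 21, 25), (p, 9, 5), (q, 19, 34), (r, 19, 21), (z, 8, 30)} → {(b, 10, 33), (b, 8, 30), (c, 12, 27), (k, 21, 4), (k, 32, 39), (m, 21, 25), (p, 9, 5), (q, 19, 34), (r, 19, 21), (z, 8, 30)}
π[E, D]: project onto (E, D) → {(21, r), (25, m), (27, c), (30, b), (30, z), (33, b), (34, q), (39, k), (4, k), (5, p)}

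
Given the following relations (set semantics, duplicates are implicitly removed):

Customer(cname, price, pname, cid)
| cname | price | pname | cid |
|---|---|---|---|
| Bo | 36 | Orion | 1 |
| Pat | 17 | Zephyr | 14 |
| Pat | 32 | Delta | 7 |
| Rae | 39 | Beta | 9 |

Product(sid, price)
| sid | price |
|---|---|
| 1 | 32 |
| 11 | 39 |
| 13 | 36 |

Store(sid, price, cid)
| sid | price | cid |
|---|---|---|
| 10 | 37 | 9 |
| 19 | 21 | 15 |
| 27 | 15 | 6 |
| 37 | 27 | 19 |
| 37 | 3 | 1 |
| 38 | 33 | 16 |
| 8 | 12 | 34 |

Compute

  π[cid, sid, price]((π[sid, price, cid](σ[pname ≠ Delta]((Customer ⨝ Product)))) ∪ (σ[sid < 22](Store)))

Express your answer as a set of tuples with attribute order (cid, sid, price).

{(1, 13, 36), (15, 19, 21), (34, 8, 12), (9, 10, 37), (9, 11, 39)}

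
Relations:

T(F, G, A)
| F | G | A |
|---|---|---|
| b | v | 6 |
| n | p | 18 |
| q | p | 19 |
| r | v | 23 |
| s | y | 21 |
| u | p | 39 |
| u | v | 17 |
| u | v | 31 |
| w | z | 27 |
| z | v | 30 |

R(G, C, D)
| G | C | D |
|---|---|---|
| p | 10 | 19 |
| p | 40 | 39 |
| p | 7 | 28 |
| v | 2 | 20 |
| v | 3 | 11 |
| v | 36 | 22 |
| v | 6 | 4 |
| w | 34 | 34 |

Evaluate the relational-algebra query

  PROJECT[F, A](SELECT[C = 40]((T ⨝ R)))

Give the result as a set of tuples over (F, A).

{(n, 18), (q, 19), (u, 39)}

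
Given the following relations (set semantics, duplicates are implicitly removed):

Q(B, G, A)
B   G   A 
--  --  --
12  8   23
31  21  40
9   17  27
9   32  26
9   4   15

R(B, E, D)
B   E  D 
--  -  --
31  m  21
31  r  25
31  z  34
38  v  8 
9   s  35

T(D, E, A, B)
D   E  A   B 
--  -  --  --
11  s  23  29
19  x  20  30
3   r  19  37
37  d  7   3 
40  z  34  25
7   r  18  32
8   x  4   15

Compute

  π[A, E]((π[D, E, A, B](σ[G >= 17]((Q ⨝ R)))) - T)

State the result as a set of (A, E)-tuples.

{(26, s), (27, s), (40, m), (40, r), (40, z)}

Q ⋈ R (natural join on B): {(31, 21, 40, m, 21), (31, 21, 40, r, 25), (31, 21, 40, z, 34), (9, 17, 27, s, 35), (9, 32, 26, s, 35), (9, 4, 15, s, 35)}
σ[G >= 17]: keep tuples satisfying G >= 17 → {(31, 21, 40, m, 21), (31, 21, 40, r, 25), (31, 21, 40, z, 34), (9, 17, 27, s, 35), (9, 32, 26, s, 35)}
π_{D, E, A, B} gives {(21, m, 40, 31), (25, r, 40, 31), (34, z, 40, 31), (35, s, 26, 9), (35, s, 27, 9)}.
Difference: {(21, m, 40, 31), (25, r, 40, 31), (34, z, 40, 31), (35, s, 26, 9), (35, s, 27, 9)} with {(11, s, 23, 29), (19, x, 20, 30), (3, r, 19, 37), (37, d, 7, 3), (40, z, 34, 25), (7, r, 18, 32), (8, x, 4, 15)} → {(21, m, 40, 31), (25, r, 40, 31), (34, z, 40, 31), (35, s, 26, 9), (35, s, 27, 9)}
π_{A, E} gives {(26, s), (27, s), (40, m), (40, r), (40, z)}.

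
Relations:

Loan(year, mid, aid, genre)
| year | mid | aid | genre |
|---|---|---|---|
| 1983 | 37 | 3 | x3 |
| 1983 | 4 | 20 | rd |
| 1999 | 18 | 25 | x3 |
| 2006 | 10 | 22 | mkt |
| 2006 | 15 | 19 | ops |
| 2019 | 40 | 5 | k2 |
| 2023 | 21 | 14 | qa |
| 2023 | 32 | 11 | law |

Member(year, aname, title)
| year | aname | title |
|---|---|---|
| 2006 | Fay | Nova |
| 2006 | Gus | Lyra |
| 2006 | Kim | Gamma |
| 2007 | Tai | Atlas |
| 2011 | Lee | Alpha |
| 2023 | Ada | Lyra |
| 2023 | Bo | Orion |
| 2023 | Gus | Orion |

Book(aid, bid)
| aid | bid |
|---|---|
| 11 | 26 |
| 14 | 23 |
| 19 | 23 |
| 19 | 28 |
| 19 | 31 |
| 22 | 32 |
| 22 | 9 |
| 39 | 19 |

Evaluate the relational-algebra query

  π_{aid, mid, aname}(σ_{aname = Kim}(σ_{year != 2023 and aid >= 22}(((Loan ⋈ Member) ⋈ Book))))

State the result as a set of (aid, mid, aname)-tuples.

Loan ⋈ Member (natural join on year): {(2006, 10, 22, mkt, Fay, Nova), (2006, 10, 22, mkt, Gus, Lyra), (2006, 10, 22, mkt, Kim, Gamma), (2006, 15, 19, ops, Fay, Nova), (2006, 15, 19, ops, Gus, Lyra), (2006, 15, 19, ops, Kim, Gamma), (2023, 21, 14, qa, Ada, Lyra), (2023, 21, 14, qa, Bo, Orion), (2023, 21, 14, qa, Gus, Orion), (2023, 32, 11, law, Ada, Lyra), (2023, 32, 11, law, Bo, Orion), (2023, 32, 11, law, Gus, Orion)}
(Loan ⋈ Member) ⋈ Book (natural join on aid): {(2006, 10, 22, mkt, Fay, Nova, 32), (2006, 10, 22, mkt, Fay, Nova, 9), (2006, 10, 22, mkt, Gus, Lyra, 32), (2006, 10, 22, mkt, Gus, Lyra, 9), (2006, 10, 22, mkt, Kim, Gamma, 32), (2006, 10, 22, mkt, Kim, Gamma, 9), (2006, 15, 19, ops, Fay, Nova, 23), (2006, 15, 19, ops, Fay, Nova, 28), (2006, 15, 19, ops, Fay, Nova, 31), (2006, 15, 19, ops, Gus, Lyra, 23), (2006, 15, 19, ops, Gus, Lyra, 28), (2006, 15, 19, ops, Gus, Lyra, 31), (2006, 15, 19, ops, Kim, Gamma, 23), (2006, 15, 19, ops, Kim, Gamma, 28), (2006, 15, 19, ops, Kim, Gamma, 31), (2023, 21, 14, qa, Ada, Lyra, 23), (2023, 21, 14, qa, Bo, Orion, 23), (2023, 21, 14, qa, Gus, Orion, 23), (2023, 32, 11, law, Ada, Lyra, 26), (2023, 32, 11, law, Bo, Orion, 26), (2023, 32, 11, law, Gus, Orion, 26)}
σ[year != 2023 and aid >= 22]: keep tuples satisfying year != 2023 and aid >= 22 → {(2006, 10, 22, mkt, Fay, Nova, 32), (2006, 10, 22, mkt, Fay, Nova, 9), (2006, 10, 22, mkt, Gus, Lyra, 32), (2006, 10, 22, mkt, Gus, Lyra, 9), (2006, 10, 22, mkt, Kim, Gamma, 32), (2006, 10, 22, mkt, Kim, Gamma, 9)}
σ[aname = Kim]: keep tuples satisfying aname = Kim → {(2006, 10, 22, mkt, Kim, Gamma, 32), (2006, 10, 22, mkt, Kim, Gamma, 9)}
π_{aid, mid, aname} gives {(22, 10, Kim)} (1 duplicate(s) eliminated).

{(22, 10, Kim)}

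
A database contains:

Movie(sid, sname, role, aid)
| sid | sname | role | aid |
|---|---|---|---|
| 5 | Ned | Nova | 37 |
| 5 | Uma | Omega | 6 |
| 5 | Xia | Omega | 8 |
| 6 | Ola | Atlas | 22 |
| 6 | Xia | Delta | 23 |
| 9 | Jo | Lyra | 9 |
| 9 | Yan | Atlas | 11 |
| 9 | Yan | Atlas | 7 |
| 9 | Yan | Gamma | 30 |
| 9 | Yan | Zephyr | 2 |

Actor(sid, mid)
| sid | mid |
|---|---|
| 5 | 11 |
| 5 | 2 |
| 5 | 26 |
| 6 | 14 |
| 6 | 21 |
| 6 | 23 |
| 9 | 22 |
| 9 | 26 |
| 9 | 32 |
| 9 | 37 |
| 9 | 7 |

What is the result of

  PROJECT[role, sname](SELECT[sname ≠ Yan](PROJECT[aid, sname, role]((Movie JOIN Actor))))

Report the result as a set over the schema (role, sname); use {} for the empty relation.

{(Atlas, Ola), (Delta, Xia), (Lyra, Jo), (Nova, Ned), (Omega, Uma), (Omega, Xia)}

Joining Movie and Actor on sid yields {(5, Ned, Nova, 37, 11), (5, Ned, Nova, 37, 2), (5, Ned, Nova, 37, 26), (5, Uma, Omega, 6, 11), (5, Uma, Omega, 6, 2), (5, Uma, Omega, 6, 26), (5, Xia, Omega, 8, 11), (5, Xia, Omega, 8, 2), (5, Xia, Omega, 8, 26), (6, Ola, Atlas, 22, 14), (6, Ola, Atlas, 22, 21), (6, Ola, Atlas, 22, 23), (6, Xia, Delta, 23, 14), (6, Xia, Delta, 23, 21), (6, Xia, Delta, 23, 23), (9, Jo, Lyra, 9, 22), (9, Jo, Lyra, 9, 26), (9, Jo, Lyra, 9, 32), (9, Jo, Lyra, 9, 37), (9, Jo, Lyra, 9, 7), (9, Yan, Atlas, 11, 22), (9, Yan, Atlas, 11, 26), (9, Yan, Atlas, 11, 32), (9, Yan, Atlas, 11, 37), (9, Yan, Atlas, 11, 7), (9, Yan, Atlas, 7, 22), (9, Yan, Atlas, 7, 26), (9, Yan, Atlas, 7, 32), (9, Yan, Atlas, 7, 37), (9, Yan, Atlas, 7, 7), (9, Yan, Gamma, 30, 22), (9, Yan, Gamma, 30, 26), (9, Yan, Gamma, 30, 32), (9, Yan, Gamma, 30, 37), (9, Yan, Gamma, 30, 7), (9, Yan, Zephyr, 2, 22), (9, Yan, Zephyr, 2, 26), (9, Yan, Zephyr, 2, 32), (9, Yan, Zephyr, 2, 37), (9, Yan, Zephyr, 2, 7)}.
π_{aid, sname, role} gives {(11, Yan, Atlas), (2, Yan, Zephyr), (22, Ola, Atlas), (23, Xia, Delta), (30, Yan, Gamma), (37, Ned, Nova), (6, Uma, Omega), (7, Yan, Atlas), (8, Xia, Omega), (9, Jo, Lyra)} (30 duplicate(s) eliminated).
Filtering on sname ≠ Yan leaves {(22, Ola, Atlas), (23, Xia, Delta), (37, Ned, Nova), (6, Uma, Omega), (8, Xia, Omega), (9, Jo, Lyra)}.
π_{role, sname} gives {(Atlas, Ola), (Delta, Xia), (Lyra, Jo), (Nova, Ned), (Omega, Uma), (Omega, Xia)}.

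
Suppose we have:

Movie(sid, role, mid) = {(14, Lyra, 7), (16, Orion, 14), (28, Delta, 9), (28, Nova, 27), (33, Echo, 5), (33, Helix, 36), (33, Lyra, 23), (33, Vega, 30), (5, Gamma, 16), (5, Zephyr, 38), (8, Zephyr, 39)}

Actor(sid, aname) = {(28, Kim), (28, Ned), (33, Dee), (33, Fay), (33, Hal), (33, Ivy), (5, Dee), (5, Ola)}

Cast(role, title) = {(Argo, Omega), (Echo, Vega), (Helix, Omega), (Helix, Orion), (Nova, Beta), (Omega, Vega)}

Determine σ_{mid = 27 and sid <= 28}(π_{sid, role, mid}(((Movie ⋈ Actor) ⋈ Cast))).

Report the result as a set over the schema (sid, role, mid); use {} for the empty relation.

{(28, Nova, 27)}

Movie ⋈ Actor (natural join on sid): {(28, Delta, 9, Kim), (28, Delta, 9, Ned), (28, Nova, 27, Kim), (28, Nova, 27, Ned), (33, Echo, 5, Dee), (33, Echo, 5, Fay), (33, Echo, 5, Hal), (33, Echo, 5, Ivy), (33, Helix, 36, Dee), (33, Helix, 36, Fay), (33, Helix, 36, Hal), (33, Helix, 36, Ivy), (33, Lyra, 23, Dee), (33, Lyra, 23, Fay), (33, Lyra, 23, Hal), (33, Lyra, 23, Ivy), (33, Vega, 30, Dee), (33, Vega, 30, Fay), (33, Vega, 30, Hal), (33, Vega, 30, Ivy), (5, Gamma, 16, Dee), (5, Gamma, 16, Ola), (5, Zephyr, 38, Dee), (5, Zephyr, 38, Ola)}
(Movie ⋈ Actor) ⋈ Cast (natural join on role): {(28, Nova, 27, Kim, Beta), (28, Nova, 27, Ned, Beta), (33, Echo, 5, Dee, Vega), (33, Echo, 5, Fay, Vega), (33, Echo, 5, Hal, Vega), (33, Echo, 5, Ivy, Vega), (33, Helix, 36, Dee, Omega), (33, Helix, 36, Dee, Orion), (33, Helix, 36, Fay, Omega), (33, Helix, 36, Fay, Orion), (33, Helix, 36, Hal, Omega), (33, Helix, 36, Hal, Orion), (33, Helix, 36, Ivy, Omega), (33, Helix, 36, Ivy, Orion)}
π[sid, role, mid]: project onto (sid, role, mid) (11 duplicate(s) eliminated) → {(28, Nova, 27), (33, Echo, 5), (33, Helix, 36)}
σ[mid = 27 and sid <= 28]: keep tuples satisfying mid = 27 and sid <= 28 → {(28, Nova, 27)}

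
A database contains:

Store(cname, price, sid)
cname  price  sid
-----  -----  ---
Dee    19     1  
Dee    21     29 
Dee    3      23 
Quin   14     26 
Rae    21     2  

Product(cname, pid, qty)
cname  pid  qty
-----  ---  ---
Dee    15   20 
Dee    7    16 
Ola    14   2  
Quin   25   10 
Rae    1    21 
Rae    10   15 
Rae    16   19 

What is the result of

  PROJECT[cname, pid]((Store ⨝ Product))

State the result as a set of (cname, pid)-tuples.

Store ⋈ Product (natural join on cname): {(Dee, 19, 1, 15, 20), (Dee, 19, 1, 7, 16), (Dee, 21, 29, 15, 20), (Dee, 21, 29, 7, 16), (Dee, 3, 23, 15, 20), (Dee, 3, 23, 7, 16), (Quin, 14, 26, 25, 10), (Rae, 21, 2, 1, 21), (Rae, 21, 2, 10, 15), (Rae, 21, 2, 16, 19)}
π_{cname, pid} gives {(Dee, 15), (Dee, 7), (Quin, 25), (Rae, 1), (Rae, 10), (Rae, 16)} (4 duplicate(s) eliminated).

{(Dee, 15), (Dee, 7), (Quin, 25), (Rae, 1), (Rae, 10), (Rae, 16)}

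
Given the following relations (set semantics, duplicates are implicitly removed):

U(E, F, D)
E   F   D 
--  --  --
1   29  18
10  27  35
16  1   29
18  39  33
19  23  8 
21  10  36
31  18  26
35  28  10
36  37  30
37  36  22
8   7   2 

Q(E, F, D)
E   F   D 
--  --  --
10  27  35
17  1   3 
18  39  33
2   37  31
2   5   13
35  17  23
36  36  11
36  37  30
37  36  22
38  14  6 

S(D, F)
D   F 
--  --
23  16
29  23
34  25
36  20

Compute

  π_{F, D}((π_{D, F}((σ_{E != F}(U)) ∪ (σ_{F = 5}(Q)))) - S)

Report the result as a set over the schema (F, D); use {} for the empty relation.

{(1, 29), (10, 36), (18, 26), (23, 8), (27, 35), (28, 10), (29, 18), (36, 22), (37, 30), (39, 33), (5, 13), (7, 2)}

Apply σ_{E != F}; surviving tuples: {(1, 29, 18), (10, 27, 35), (16, 1, 29), (18, 39, 33), (19, 23, 8), (21, 10, 36), (31, 18, 26), (35, 28, 10), (36, 37, 30), (37, 36, 22), (8, 7, 2)}
Apply σ_{F = 5}; surviving tuples: {(2, 5, 13)}
Set union of the two operands is {(1, 29, 18), (10, 27, 35), (16, 1, 29), (18, 39, 33), (19, 23, 8), (2, 5, 13), (21, 10, 36), (31, 18, 26), (35, 28, 10), (36, 37, 30), (37, 36, 22), (8, 7, 2)}.
π_{D, F} gives {(10, 28), (13, 5), (18, 29), (2, 7), (22, 36), (26, 18), (29, 1), (30, 37), (33, 39), (35, 27), (36, 10), (8, 23)}.
Set difference of the two operands is {(10, 28), (13, 5), (18, 29), (2, 7), (22, 36), (26, 18), (29, 1), (30, 37), (33, 39), (35, 27), (36, 10), (8, 23)}.
π_{F, D} gives {(1, 29), (10, 36), (18, 26), (23, 8), (27, 35), (28, 10), (29, 18), (36, 22), (37, 30), (39, 33), (5, 13), (7, 2)}.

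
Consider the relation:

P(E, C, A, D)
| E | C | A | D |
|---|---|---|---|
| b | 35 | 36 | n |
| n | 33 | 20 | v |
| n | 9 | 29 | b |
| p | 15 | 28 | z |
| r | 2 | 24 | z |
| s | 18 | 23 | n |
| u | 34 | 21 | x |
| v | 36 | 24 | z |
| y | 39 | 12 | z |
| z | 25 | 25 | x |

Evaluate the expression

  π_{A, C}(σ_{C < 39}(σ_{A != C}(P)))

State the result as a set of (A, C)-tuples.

{(20, 33), (21, 34), (23, 18), (24, 2), (24, 36), (28, 15), (29, 9), (36, 35)}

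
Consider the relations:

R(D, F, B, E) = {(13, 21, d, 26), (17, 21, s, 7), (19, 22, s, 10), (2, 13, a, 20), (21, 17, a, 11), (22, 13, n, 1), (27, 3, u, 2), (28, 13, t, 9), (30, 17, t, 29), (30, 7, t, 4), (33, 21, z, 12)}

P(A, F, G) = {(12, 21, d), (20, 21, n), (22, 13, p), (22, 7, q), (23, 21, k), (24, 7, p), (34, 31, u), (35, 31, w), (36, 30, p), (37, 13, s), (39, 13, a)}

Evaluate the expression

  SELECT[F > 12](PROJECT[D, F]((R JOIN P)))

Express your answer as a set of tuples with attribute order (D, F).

{(13, 21), (17, 21), (2, 13), (22, 13), (28, 13), (33, 21)}

Joining R and P on F yields {(13, 21, d, 26, 12, d), (13, 21, d, 26, 20, n), (13, 21, d, 26, 23, k), (17, 21, s, 7, 12, d), (17, 21, s, 7, 20, n), (17, 21, s, 7, 23, k), (2, 13, a, 20, 22, p), (2, 13, a, 20, 37, s), (2, 13, a, 20, 39, a), (22, 13, n, 1, 22, p), (22, 13, n, 1, 37, s), (22, 13, n, 1, 39, a), (28, 13, t, 9, 22, p), (28, 13, t, 9, 37, s), (28, 13, t, 9, 39, a), (30, 7, t, 4, 22, q), (30, 7, t, 4, 24, p), (33, 21, z, 12, 12, d), (33, 21, z, 12, 20, n), (33, 21, z, 12, 23, k)}.
Projecting to D, F (13 duplicate(s) eliminated): {(13, 21), (17, 21), (2, 13), (22, 13), (28, 13), (30, 7), (33, 21)}
Selection F > 12: {(13, 21), (17, 21), (2, 13), (22, 13), (28, 13), (33, 21)}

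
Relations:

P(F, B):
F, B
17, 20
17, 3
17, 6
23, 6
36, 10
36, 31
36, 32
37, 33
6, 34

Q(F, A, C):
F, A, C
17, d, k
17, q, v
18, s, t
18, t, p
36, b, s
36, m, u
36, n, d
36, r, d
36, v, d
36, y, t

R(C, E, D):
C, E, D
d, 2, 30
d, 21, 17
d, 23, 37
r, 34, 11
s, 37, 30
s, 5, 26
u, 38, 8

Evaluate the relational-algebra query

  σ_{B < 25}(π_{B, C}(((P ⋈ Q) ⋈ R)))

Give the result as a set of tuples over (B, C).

Joining P and Q on F yields {(17, 20, d, k), (17, 20, q, v), (17, 3, d, k), (17, 3, q, v), (17, 6, d, k), (17, 6, q, v), (36, 10, b, s), (36, 10, m, u), (36, 10, n, d), (36, 10, r, d), (36, 10, v, d), (36, 10, y, t), (36, 31, b, s), (36, 31, m, u), (36, 31, n, d), (36, 31, r, d), (36, 31, v, d), (36, 31, y, t), (36, 32, b, s), (36, 32, m, u), (36, 32, n, d), (36, 32, r, d), (36, 32, v, d), (36, 32, y, t)}.
Joining (P ⋈ Q) and R on C yields {(36, 10, b, s, 37, 30), (36, 10, b, s, 5, 26), (36, 10, m, u, 38, 8), (36, 10, n, d, 2, 30), (36, 10, n, d, 21, 17), (36, 10, n, d, 23, 37), (36, 10, r, d, 2, 30), (36, 10, r, d, 21, 17), (36, 10, r, d, 23, 37), (36, 10, v, d, 2, 30), (36, 10, v, d, 21, 17), (36, 10, v, d, 23, 37), (36, 31, b, s, 37, 30), (36, 31, b, s, 5, 26), (36, 31, m, u, 38, 8), (36, 31, n, d, 2, 30), (36, 31, n, d, 21, 17), (36, 31, n, d, 23, 37), (36, 31, r, d, 2, 30), (36, 31, r, d, 21, 17), (36, 31, r, d, 23, 37), (36, 31, v, d, 2, 30), (36, 31, v, d, 21, 17), (36, 31, v, d, 23, 37), (36, 32, b, s, 37, 30), (36, 32, b, s, 5, 26), (36, 32, m, u, 38, 8), (36, 32, n, d, 2, 30), (36, 32, n, d, 21, 17), (36, 32, n, d, 23, 37), (36, 32, r, d, 2, 30), (36, 32, r, d, 21, 17), (36, 32, r, d, 23, 37), (36, 32, v, d, 2, 30), (36, 32, v, d, 21, 17), (36, 32, v, d, 23, 37)}.
π_{B, C} gives {(10, d), (10, s), (10, u), (31, d), (31, s), (31, u), (32, d), (32, s), (32, u)} (27 duplicate(s) eliminated).
σ[B < 25]: keep tuples satisfying B < 25 → {(10, d), (10, s), (10, u)}

{(10, d), (10, s), (10, u)}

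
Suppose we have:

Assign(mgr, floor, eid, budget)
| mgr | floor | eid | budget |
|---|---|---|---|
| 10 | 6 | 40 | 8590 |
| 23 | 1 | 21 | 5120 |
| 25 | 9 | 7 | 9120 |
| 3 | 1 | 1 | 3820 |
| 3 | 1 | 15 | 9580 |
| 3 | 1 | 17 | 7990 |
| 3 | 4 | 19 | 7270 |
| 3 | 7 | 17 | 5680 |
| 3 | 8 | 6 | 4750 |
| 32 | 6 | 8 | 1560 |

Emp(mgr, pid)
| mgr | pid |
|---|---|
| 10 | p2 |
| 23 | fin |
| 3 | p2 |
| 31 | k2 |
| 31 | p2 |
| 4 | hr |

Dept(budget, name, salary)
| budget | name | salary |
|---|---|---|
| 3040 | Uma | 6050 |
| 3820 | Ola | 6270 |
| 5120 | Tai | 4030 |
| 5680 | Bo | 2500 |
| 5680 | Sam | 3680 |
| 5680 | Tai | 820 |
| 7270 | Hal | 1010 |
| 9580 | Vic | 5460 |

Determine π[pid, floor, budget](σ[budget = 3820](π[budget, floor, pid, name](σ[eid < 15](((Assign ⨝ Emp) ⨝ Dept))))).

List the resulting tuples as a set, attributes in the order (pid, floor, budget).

Joining Assign and Emp on mgr yields {(10, 6, 40, 8590, p2), (23, 1, 21, 5120, fin), (3, 1, 1, 3820, p2), (3, 1, 15, 9580, p2), (3, 1, 17, 7990, p2), (3, 4, 19, 7270, p2), (3, 7, 17, 5680, p2), (3, 8, 6, 4750, p2)}.
Joining (Assign ⨝ Emp) and Dept on budget yields {(23, 1, 21, 5120, fin, Tai, 4030), (3, 1, 1, 3820, p2, Ola, 6270), (3, 1, 15, 9580, p2, Vic, 5460), (3, 4, 19, 7270, p2, Hal, 1010), (3, 7, 17, 5680, p2, Bo, 2500), (3, 7, 17, 5680, p2, Sam, 3680), (3, 7, 17, 5680, p2, Tai, 820)}.
Filtering on eid < 15 leaves {(3, 1, 1, 3820, p2, Ola, 6270)}.
Projecting to budget, floor, pid, name: {(3820, 1, p2, Ola)}
Filtering on budget = 3820 leaves {(3820, 1, p2, Ola)}.
Projecting to pid, floor, budget: {(p2, 1, 3820)}

{(p2, 1, 3820)}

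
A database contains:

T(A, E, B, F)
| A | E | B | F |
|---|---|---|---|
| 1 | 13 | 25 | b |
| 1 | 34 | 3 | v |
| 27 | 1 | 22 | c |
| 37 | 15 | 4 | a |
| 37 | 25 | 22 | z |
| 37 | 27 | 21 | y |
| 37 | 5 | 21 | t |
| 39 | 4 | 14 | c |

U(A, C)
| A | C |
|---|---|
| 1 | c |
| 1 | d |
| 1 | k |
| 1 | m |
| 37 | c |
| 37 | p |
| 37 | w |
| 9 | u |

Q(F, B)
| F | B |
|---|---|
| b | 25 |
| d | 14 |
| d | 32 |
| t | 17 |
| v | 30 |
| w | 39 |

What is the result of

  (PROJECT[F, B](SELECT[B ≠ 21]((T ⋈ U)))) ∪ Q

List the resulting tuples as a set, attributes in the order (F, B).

{(a, 4), (b, 25), (d, 14), (d, 32), (t, 17), (v, 3), (v, 30), (w, 39), (z, 22)}

T ⋈ U (natural join on A): {(1, 13, 25, b, c), (1, 13, 25, b, d), (1, 13, 25, b, k), (1, 13, 25, b, m), (1, 34, 3, v, c), (1, 34, 3, v, d), (1, 34, 3, v, k), (1, 34, 3, v, m), (37, 15, 4, a, c), (37, 15, 4, a, p), (37, 15, 4, a, w), (37, 25, 22, z, c), (37, 25, 22, z, p), (37, 25, 22, z, w), (37, 27, 21, y, c), (37, 27, 21, y, p), (37, 27, 21, y, w), (37, 5, 21, t, c), (37, 5, 21, t, p), (37, 5, 21, t, w)}
Selection B ≠ 21: {(1, 13, 25, b, c), (1, 13, 25, b, d), (1, 13, 25, b, k), (1, 13, 25, b, m), (1, 34, 3, v, c), (1, 34, 3, v, d), (1, 34, 3, v, k), (1, 34, 3, v, m), (37, 15, 4, a, c), (37, 15, 4, a, p), (37, 15, 4, a, w), (37, 25, 22, z, c), (37, 25, 22, z, p), (37, 25, 22, z, w)}
π[F, B]: project onto (F, B) (10 duplicate(s) eliminated) → {(a, 4), (b, 25), (v, 3), (z, 22)}
Set union of the two operands is {(a, 4), (b, 25), (d, 14), (d, 32), (t, 17), (v, 3), (v, 30), (w, 39), (z, 22)}.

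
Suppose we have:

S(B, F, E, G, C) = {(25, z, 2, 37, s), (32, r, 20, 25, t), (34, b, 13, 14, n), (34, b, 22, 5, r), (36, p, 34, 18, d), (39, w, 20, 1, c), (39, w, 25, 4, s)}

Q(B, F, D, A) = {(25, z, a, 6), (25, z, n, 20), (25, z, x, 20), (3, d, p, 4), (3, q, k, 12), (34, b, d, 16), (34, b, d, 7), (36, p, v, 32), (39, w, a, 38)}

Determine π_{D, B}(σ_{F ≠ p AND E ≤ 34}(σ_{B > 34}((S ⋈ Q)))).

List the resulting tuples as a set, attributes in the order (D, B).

{(a, 39)}

Natural join on B, F: {(25, z, 2, 37, s, a, 6), (25, z, 2, 37, s, n, 20), (25, z, 2, 37, s, x, 20), (34, b, 13, 14, n, d, 16), (34, b, 13, 14, n, d, 7), (34, b, 22, 5, r, d, 16), (34, b, 22, 5, r, d, 7), (36, p, 34, 18, d, v, 32), (39, w, 20, 1, c, a, 38), (39, w, 25, 4, s, a, 38)}
Selection B > 34: {(36, p, 34, 18, d, v, 32), (39, w, 20, 1, c, a, 38), (39, w, 25, 4, s, a, 38)}
Selection F ≠ p AND E ≤ 34: {(39, w, 20, 1, c, a, 38), (39, w, 25, 4, s, a, 38)}
Projecting to D, B (1 duplicate(s) eliminated): {(a, 39)}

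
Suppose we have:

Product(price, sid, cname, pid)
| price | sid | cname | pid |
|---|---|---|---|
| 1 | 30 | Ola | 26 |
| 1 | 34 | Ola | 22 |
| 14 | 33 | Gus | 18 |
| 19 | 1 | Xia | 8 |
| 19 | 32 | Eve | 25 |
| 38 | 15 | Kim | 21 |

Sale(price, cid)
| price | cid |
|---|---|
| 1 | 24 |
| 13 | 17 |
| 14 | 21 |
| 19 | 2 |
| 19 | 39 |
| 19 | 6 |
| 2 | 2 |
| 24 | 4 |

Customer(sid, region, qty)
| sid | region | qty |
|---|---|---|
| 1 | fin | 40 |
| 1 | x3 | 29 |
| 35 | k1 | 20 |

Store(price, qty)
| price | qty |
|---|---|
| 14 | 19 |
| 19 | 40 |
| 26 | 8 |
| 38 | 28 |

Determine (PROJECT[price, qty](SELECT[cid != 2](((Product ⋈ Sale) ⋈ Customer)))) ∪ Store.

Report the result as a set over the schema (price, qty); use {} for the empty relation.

Product ⋈ Sale (natural join on price): {(1, 30, Ola, 26, 24), (1, 34, Ola, 22, 24), (14, 33, Gus, 18, 21), (19, 1, Xia, 8, 2), (19, 1, Xia, 8, 39), (19, 1, Xia, 8, 6), (19, 32, Eve, 25, 2), (19, 32, Eve, 25, 39), (19, 32, Eve, 25, 6)}
(Product ⋈ Sale) ⋈ Customer (natural join on sid): {(19, 1, Xia, 8, 2, fin, 40), (19, 1, Xia, 8, 2, x3, 29), (19, 1, Xia, 8, 39, fin, 40), (19, 1, Xia, 8, 39, x3, 29), (19, 1, Xia, 8, 6, fin, 40), (19, 1, Xia, 8, 6, x3, 29)}
Apply σ_{cid != 2}; surviving tuples: {(19, 1, Xia, 8, 39, fin, 40), (19, 1, Xia, 8, 39, x3, 29), (19, 1, Xia, 8, 6, fin, 40), (19, 1, Xia, 8, 6, x3, 29)}
Projecting to price, qty (2 duplicate(s) eliminated): {(19, 29), (19, 40)}
Set union of the two operands is {(14, 19), (19, 29), (19, 40), (26, 8), (38, 28)}.

{(14, 19), (19, 29), (19, 40), (26, 8), (38, 28)}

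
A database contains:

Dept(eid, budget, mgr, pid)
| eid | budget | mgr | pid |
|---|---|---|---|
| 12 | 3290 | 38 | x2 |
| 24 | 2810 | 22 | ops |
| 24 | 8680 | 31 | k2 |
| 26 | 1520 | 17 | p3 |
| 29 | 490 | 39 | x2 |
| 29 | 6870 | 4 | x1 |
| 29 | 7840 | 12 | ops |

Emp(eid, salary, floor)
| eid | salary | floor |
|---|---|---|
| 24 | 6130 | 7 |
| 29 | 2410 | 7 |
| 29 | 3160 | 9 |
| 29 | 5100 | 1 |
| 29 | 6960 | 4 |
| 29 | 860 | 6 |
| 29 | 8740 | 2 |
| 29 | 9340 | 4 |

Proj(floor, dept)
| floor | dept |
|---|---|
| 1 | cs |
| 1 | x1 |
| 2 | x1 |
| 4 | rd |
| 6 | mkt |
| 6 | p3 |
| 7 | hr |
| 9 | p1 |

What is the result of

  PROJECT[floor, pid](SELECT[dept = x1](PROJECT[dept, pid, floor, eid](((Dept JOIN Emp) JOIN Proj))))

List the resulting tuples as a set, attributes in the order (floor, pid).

Dept ⋈ Emp (natural join on eid): {(24, 2810, 22, ops, 6130, 7), (24, 8680, 31, k2, 6130, 7), (29, 490, 39, x2, 2410, 7), (29, 490, 39, x2, 3160, 9), (29, 490, 39, x2, 5100, 1), (29, 490, 39, x2, 6960, 4), (29, 490, 39, x2, 860, 6), (29, 490, 39, x2, 8740, 2), (29, 490, 39, x2, 9340, 4), (29, 6870, 4, x1, 2410, 7), (29, 6870, 4, x1, 3160, 9), (29, 6870, 4, x1, 5100, 1), (29, 6870, 4, x1, 6960, 4), (29, 6870, 4, x1, 860, 6), (29, 6870, 4, x1, 8740, 2), (29, 6870, 4, x1, 9340, 4), (29, 7840, 12, ops, 2410, 7), (29, 7840, 12, ops, 3160, 9), (29, 7840, 12, ops, 5100, 1), (29, 7840, 12, ops, 6960, 4), (29, 7840, 12, ops, 860, 6), (29, 7840, 12, ops, 8740, 2), (29, 7840, 12, ops, 9340, 4)}
(Dept JOIN Emp) ⋈ Proj (natural join on floor): {(24, 2810, 22, ops, 6130, 7, hr), (24, 8680, 31, k2, 6130, 7, hr), (29, 490, 39, x2, 2410, 7, hr), (29, 490, 39, x2, 3160, 9, p1), (29, 490, 39, x2, 5100, 1, cs), (29, 490, 39, x2, 5100, 1, x1), (29, 490, 39, x2, 6960, 4, rd), (29, 490, 39, x2, 860, 6, mkt), (29, 490, 39, x2, 860, 6, p3), (29, 490, 39, x2, 8740, 2, x1), (29, 490, 39, x2, 9340, 4, rd), (29, 6870, 4, x1, 2410, 7, hr), (29, 6870, 4, x1, 3160, 9, p1), (29, 6870, 4, x1, 5100, 1, cs), (29, 6870, 4, x1, 5100, 1, x1), (29, 6870, 4, x1, 6960, 4, rd), (29, 6870, 4, x1, 860, 6, mkt), (29, 6870, 4, x1, 860, 6, p3), (29, 6870, 4, x1, 8740, 2, x1), (29, 6870, 4, x1, 9340, 4, rd), (29, 7840, 12, ops, 2410, 7, hr), (29, 7840, 12, ops, 3160, 9, p1), (29, 7840, 12, ops, 5100, 1, cs), (29, 7840, 12, ops, 5100, 1, x1), (29, 7840, 12, ops, 6960, 4, rd), (29, 7840, 12, ops, 860, 6, mkt), (29, 7840, 12, ops, 860, 6, p3), (29, 7840, 12, ops, 8740, 2, x1), (29, 7840, 12, ops, 9340, 4, rd)}
π[dept, pid, floor, eid]: project onto (dept, pid, floor, eid) (3 duplicate(s) eliminated) → {(cs, ops, 1, 29), (cs, x1, 1, 29), (cs, x2, 1, 29), (hr, k2, 7, 24), (hr, ops, 7, 24), (hr, ops, 7, 29), (hr, x1, 7, 29), (hr, x2, 7, 29), (mkt, ops, 6, 29), (mkt, x1, 6, 29), (mkt, x2, 6, 29), (p1, ops, 9, 29), (p1, x1, 9, 29), (p1, x2, 9, 29), (p3, ops, 6, 29), (p3, x1, 6, 29), (p3, x2, 6, 29), (rd, ops, 4, 29), (rd, x1, 4, 29), (rd, x2, 4, 29), (x1, ops, 1, 29), (x1, ops, 2, 29), (x1, x1, 1, 29), (x1, x1, 2, 29), (x1, x2, 1, 29), (x1, x2, 2, 29)}
Filtering on dept = x1 leaves {(x1, ops, 1, 29), (x1, ops, 2, 29), (x1, x1, 1, 29), (x1, x1, 2, 29), (x1, x2, 1, 29), (x1, x2, 2, 29)}.
π[floor, pid]: project onto (floor, pid) → {(1, ops), (1, x1), (1, x2), (2, ops), (2, x1), (2, x2)}

{(1, ops), (1, x1), (1, x2), (2, ops), (2, x1), (2, x2)}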